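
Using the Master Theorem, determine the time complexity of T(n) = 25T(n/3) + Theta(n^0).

Master Theorem for T(n) = 25T(n/3) + O(n^0):

a = 25, b = 3, c = 0
log_b(a) = log_3(25) = 2.9299

Case 1: c = 0 < log_3(25) = 2.9299
T(n) = O(n^(log_3 25))

For T(n) = 25T(n/3) + O(n^0): log_3(25) = 2.9299. This is Case 1 of the Master Theorem (c < log_b(a), work dominated by leaves), giving O(n^(log_3 25)).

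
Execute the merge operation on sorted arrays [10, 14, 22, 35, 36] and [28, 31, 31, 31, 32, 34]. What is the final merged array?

Merging process:

Compare 10 vs 28: take 10 from left. Merged: [10]
Compare 14 vs 28: take 14 from left. Merged: [10, 14]
Compare 22 vs 28: take 22 from left. Merged: [10, 14, 22]
Compare 35 vs 28: take 28 from right. Merged: [10, 14, 22, 28]
Compare 35 vs 31: take 31 from right. Merged: [10, 14, 22, 28, 31]
Compare 35 vs 31: take 31 from right. Merged: [10, 14, 22, 28, 31, 31]
Compare 35 vs 31: take 31 from right. Merged: [10, 14, 22, 28, 31, 31, 31]
Compare 35 vs 32: take 32 from right. Merged: [10, 14, 22, 28, 31, 31, 31, 32]
Compare 35 vs 34: take 34 from right. Merged: [10, 14, 22, 28, 31, 31, 31, 32, 34]
Append remaining from left: [35, 36]. Merged: [10, 14, 22, 28, 31, 31, 31, 32, 34, 35, 36]

Final merged array: [10, 14, 22, 28, 31, 31, 31, 32, 34, 35, 36]
Total comparisons: 9

The merged array is [10, 14, 22, 28, 31, 31, 31, 32, 34, 35, 36], requiring 9 comparisons. The merge step runs in O(n) time where n is the total number of elements.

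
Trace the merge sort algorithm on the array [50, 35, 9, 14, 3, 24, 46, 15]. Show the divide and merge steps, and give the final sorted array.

Merge sort trace:

Split: [50, 35, 9, 14, 3, 24, 46, 15] -> [50, 35, 9, 14] and [3, 24, 46, 15]
  Split: [50, 35, 9, 14] -> [50, 35] and [9, 14]
    Split: [50, 35] -> [50] and [35]
    Merge: [50] + [35] -> [35, 50]
    Split: [9, 14] -> [9] and [14]
    Merge: [9] + [14] -> [9, 14]
  Merge: [35, 50] + [9, 14] -> [9, 14, 35, 50]
  Split: [3, 24, 46, 15] -> [3, 24] and [46, 15]
    Split: [3, 24] -> [3] and [24]
    Merge: [3] + [24] -> [3, 24]
    Split: [46, 15] -> [46] and [15]
    Merge: [46] + [15] -> [15, 46]
  Merge: [3, 24] + [15, 46] -> [3, 15, 24, 46]
Merge: [9, 14, 35, 50] + [3, 15, 24, 46] -> [3, 9, 14, 15, 24, 35, 46, 50]

Final sorted array: [3, 9, 14, 15, 24, 35, 46, 50]

The merge sort proceeds by recursively splitting the array and merging sorted halves.
After all merges, the sorted array is [3, 9, 14, 15, 24, 35, 46, 50].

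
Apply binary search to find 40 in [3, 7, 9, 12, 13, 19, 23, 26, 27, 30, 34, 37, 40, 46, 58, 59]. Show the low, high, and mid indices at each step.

Binary search for 40 in [3, 7, 9, 12, 13, 19, 23, 26, 27, 30, 34, 37, 40, 46, 58, 59]:

lo=0, hi=15, mid=7, arr[mid]=26 -> 26 < 40, search right half
lo=8, hi=15, mid=11, arr[mid]=37 -> 37 < 40, search right half
lo=12, hi=15, mid=13, arr[mid]=46 -> 46 > 40, search left half
lo=12, hi=12, mid=12, arr[mid]=40 -> Found target at index 12!

Binary search finds 40 at index 12 after 4 comparisons. The search repeatedly halves the search space by comparing with the middle element.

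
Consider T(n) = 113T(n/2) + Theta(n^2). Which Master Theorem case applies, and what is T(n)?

Master Theorem for T(n) = 113T(n/2) + O(n^2):

a = 113, b = 2, c = 2
log_b(a) = log_2(113) = 6.8202

Case 1: c = 2 < log_2(113) = 6.8202
T(n) = O(n^(log_2 113))

For T(n) = 113T(n/2) + O(n^2): log_2(113) = 6.8202. This is Case 1 of the Master Theorem (c < log_b(a), work dominated by leaves), giving O(n^(log_2 113)).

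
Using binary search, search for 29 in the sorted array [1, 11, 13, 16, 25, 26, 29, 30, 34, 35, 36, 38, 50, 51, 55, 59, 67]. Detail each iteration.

Binary search for 29 in [1, 11, 13, 16, 25, 26, 29, 30, 34, 35, 36, 38, 50, 51, 55, 59, 67]:

lo=0, hi=16, mid=8, arr[mid]=34 -> 34 > 29, search left half
lo=0, hi=7, mid=3, arr[mid]=16 -> 16 < 29, search right half
lo=4, hi=7, mid=5, arr[mid]=26 -> 26 < 29, search right half
lo=6, hi=7, mid=6, arr[mid]=29 -> Found target at index 6!

Binary search finds 29 at index 6 after 4 comparisons. The search repeatedly halves the search space by comparing with the middle element.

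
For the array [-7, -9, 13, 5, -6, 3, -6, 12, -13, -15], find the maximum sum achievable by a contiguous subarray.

Using Kadane's algorithm on [-7, -9, 13, 5, -6, 3, -6, 12, -13, -15]:

Scanning through the array:
Position 1 (value -9): max_ending_here = -9, max_so_far = -7
Position 2 (value 13): max_ending_here = 13, max_so_far = 13
Position 3 (value 5): max_ending_here = 18, max_so_far = 18
Position 4 (value -6): max_ending_here = 12, max_so_far = 18
Position 5 (value 3): max_ending_here = 15, max_so_far = 18
Position 6 (value -6): max_ending_here = 9, max_so_far = 18
Position 7 (value 12): max_ending_here = 21, max_so_far = 21
Position 8 (value -13): max_ending_here = 8, max_so_far = 21
Position 9 (value -15): max_ending_here = -7, max_so_far = 21

Maximum subarray: [13, 5, -6, 3, -6, 12]
Maximum sum: 21

The maximum subarray is [13, 5, -6, 3, -6, 12] with sum 21. This subarray runs from index 2 to index 7.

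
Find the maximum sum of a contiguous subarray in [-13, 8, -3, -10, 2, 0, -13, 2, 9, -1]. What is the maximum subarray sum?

Using Kadane's algorithm on [-13, 8, -3, -10, 2, 0, -13, 2, 9, -1]:

Scanning through the array:
Position 1 (value 8): max_ending_here = 8, max_so_far = 8
Position 2 (value -3): max_ending_here = 5, max_so_far = 8
Position 3 (value -10): max_ending_here = -5, max_so_far = 8
Position 4 (value 2): max_ending_here = 2, max_so_far = 8
Position 5 (value 0): max_ending_here = 2, max_so_far = 8
Position 6 (value -13): max_ending_here = -11, max_so_far = 8
Position 7 (value 2): max_ending_here = 2, max_so_far = 8
Position 8 (value 9): max_ending_here = 11, max_so_far = 11
Position 9 (value -1): max_ending_here = 10, max_so_far = 11

Maximum subarray: [2, 9]
Maximum sum: 11

The maximum subarray is [2, 9] with sum 11. This subarray runs from index 7 to index 8.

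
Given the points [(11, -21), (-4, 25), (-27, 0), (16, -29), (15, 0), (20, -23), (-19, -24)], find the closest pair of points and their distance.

Computing all pairwise distances among 7 points:

d((11, -21), (-4, 25)) = 48.3839
d((11, -21), (-27, 0)) = 43.4166
d((11, -21), (16, -29)) = 9.434
d((11, -21), (15, 0)) = 21.3776
d((11, -21), (20, -23)) = 9.2195
d((11, -21), (-19, -24)) = 30.1496
d((-4, 25), (-27, 0)) = 33.9706
d((-4, 25), (16, -29)) = 57.5847
d((-4, 25), (15, 0)) = 31.4006
d((-4, 25), (20, -23)) = 53.6656
d((-4, 25), (-19, -24)) = 51.2445
d((-27, 0), (16, -29)) = 51.8652
d((-27, 0), (15, 0)) = 42.0
d((-27, 0), (20, -23)) = 52.3259
d((-27, 0), (-19, -24)) = 25.2982
d((16, -29), (15, 0)) = 29.0172
d((16, -29), (20, -23)) = 7.2111 <-- minimum
d((16, -29), (-19, -24)) = 35.3553
d((15, 0), (20, -23)) = 23.5372
d((15, 0), (-19, -24)) = 41.6173
d((20, -23), (-19, -24)) = 39.0128

Closest pair: (16, -29) and (20, -23) with distance 7.2111

The closest pair is (16, -29) and (20, -23) with Euclidean distance 7.2111. For 7 points, brute-force pairwise comparison is shown above. For large n, the divide-and-conquer algorithm (sort by x, recurse on halves, check the dividing strip) achieves O(n log n).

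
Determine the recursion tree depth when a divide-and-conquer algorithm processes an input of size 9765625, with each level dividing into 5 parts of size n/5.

For divide and conquer with division factor 5:

Problem sizes at each level:
Level 0: 9765625
Level 1: 1953125
Level 2: 390625
Level 3: 78125
Level 4: 15625
Level 5: 3125
Level 6: 625
Level 7: 125
Level 8: 25
Level 9: 5
Level 10: 1

The root is level 0 and the size-1 base case is level 10 (the tree spans levels 0 through 10, i.e. 11 levels counting the root), so the depth is the number of divisions: log_5(9765625) = 10

The recursion tree depth is log_5(9765625) = 10. At each level, the problem size is divided by 5, so it takes 10 divisions to reduce to a base case of size 1. The algorithm makes 5 recursive calls at each level.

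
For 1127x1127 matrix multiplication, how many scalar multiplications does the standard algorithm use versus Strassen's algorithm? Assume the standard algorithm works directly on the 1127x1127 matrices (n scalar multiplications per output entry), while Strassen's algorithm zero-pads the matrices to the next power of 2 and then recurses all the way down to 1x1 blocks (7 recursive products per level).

Matrix multiplication for 1127x1127 matrices:

Strassen's algorithm requires power-of-2 dimensions. Pad 1127x1127 to 2048x2048 (next power of 2).

Standard algorithm: 1127^3 = 1431435383 multiplications
Strassen's algorithm: 7^(log2(2048)) = 7^11 = 1977326743 multiplications
Difference: 1431435383 - 1977326743 = -545891360 (Strassen uses MORE here due to padding overhead — for small or just-over-power-of-2 n, padding can outweigh the per-level savings)

Standard: 1431435383 multiplications (1127^3). Strassen: 1977326743 multiplications (7^11, after padding to 2048x2048). Strassen reduces 8 recursive multiplications to 7 at each level.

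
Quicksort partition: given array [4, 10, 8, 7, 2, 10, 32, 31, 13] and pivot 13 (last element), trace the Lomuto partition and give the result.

Lomuto partition with pivot = 13:

Initial array: [4, 10, 8, 7, 2, 10, 32, 31, 13]

arr[0]=4 <= 13: swap with position 0, array becomes [4, 10, 8, 7, 2, 10, 32, 31, 13]
arr[1]=10 <= 13: swap with position 1, array becomes [4, 10, 8, 7, 2, 10, 32, 31, 13]
arr[2]=8 <= 13: swap with position 2, array becomes [4, 10, 8, 7, 2, 10, 32, 31, 13]
arr[3]=7 <= 13: swap with position 3, array becomes [4, 10, 8, 7, 2, 10, 32, 31, 13]
arr[4]=2 <= 13: swap with position 4, array becomes [4, 10, 8, 7, 2, 10, 32, 31, 13]
arr[5]=10 <= 13: swap with position 5, array becomes [4, 10, 8, 7, 2, 10, 32, 31, 13]
arr[6]=32 > 13: no swap
arr[7]=31 > 13: no swap

Place pivot at position 6: [4, 10, 8, 7, 2, 10, 13, 31, 32]
Pivot position: 6

After partitioning with pivot 13, the array becomes [4, 10, 8, 7, 2, 10, 13, 31, 32]. The pivot is placed at index 6. All elements to the left of the pivot are <= 13, and all elements to the right are > 13.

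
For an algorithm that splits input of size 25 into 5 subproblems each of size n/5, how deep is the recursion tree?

For divide and conquer with division factor 5:

Problem sizes at each level:
Level 0: 25
Level 1: 5
Level 2: 1

The root is level 0 and the size-1 base case is level 2 (the tree spans levels 0 through 2, i.e. 3 levels counting the root), so the depth is the number of divisions: log_5(25) = 2

The recursion tree depth is log_5(25) = 2. At each level, the problem size is divided by 5, so it takes 2 divisions to reduce to a base case of size 1. The algorithm makes 5 recursive calls at each level.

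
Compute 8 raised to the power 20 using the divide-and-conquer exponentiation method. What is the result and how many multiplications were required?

Computing 8^20 by squaring (build up from 8^1; each line after the first costs one multiplication):

8^1 = 8
8^2 = (8^1)^2 = 8^2 = 64
8^4 = (8^2)^2 = 64^2 = 4096
8^5 = 8 * 8^4 = 8 * 4096 = 32768
8^10 = (8^5)^2 = 32768^2 = 1073741824
8^20 = (8^10)^2 = 1073741824^2 = 1152921504606846976

Result: 1152921504606846976
Multiplications needed: 5 (5 lines after 8^1)

8^20 = 1152921504606846976. Using exponentiation by squaring, this requires 5 multiplications. The key idea: if the exponent is even, square the half-power; if odd, multiply by the base once.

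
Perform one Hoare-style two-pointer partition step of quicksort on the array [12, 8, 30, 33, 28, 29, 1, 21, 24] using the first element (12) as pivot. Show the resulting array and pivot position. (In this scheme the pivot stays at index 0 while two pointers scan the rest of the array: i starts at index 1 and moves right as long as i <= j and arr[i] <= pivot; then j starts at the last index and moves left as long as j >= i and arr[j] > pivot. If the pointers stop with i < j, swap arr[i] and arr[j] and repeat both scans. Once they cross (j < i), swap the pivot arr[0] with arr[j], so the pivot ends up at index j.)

Hoare-style two-pointer partition with pivot = 12:

Initial array: [12, 8, 30, 33, 28, 29, 1, 21, 24]

Pointers start at i = 1, j = 8.
i stops at index 2 (arr[2]=30 > 12), j stops at index 6 (arr[6]=1 <= 12): swap arr[2] and arr[6], array becomes [12, 8, 1, 33, 28, 29, 30, 21, 24]
i ends at 3, j ends at 2: the pointers have crossed (j < i), so scanning stops.

Swap pivot arr[0] with arr[2] to place pivot at position 2: [1, 8, 12, 33, 28, 29, 30, 21, 24]
Pivot position: 2

After partitioning with pivot 12, the array becomes [1, 8, 12, 33, 28, 29, 30, 21, 24]. The pivot is placed at index 2. All elements to the left of the pivot are <= 12, and all elements to the right are > 12.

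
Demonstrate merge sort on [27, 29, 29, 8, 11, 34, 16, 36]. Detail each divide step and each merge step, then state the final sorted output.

Merge sort trace:

Split: [27, 29, 29, 8, 11, 34, 16, 36] -> [27, 29, 29, 8] and [11, 34, 16, 36]
  Split: [27, 29, 29, 8] -> [27, 29] and [29, 8]
    Split: [27, 29] -> [27] and [29]
    Merge: [27] + [29] -> [27, 29]
    Split: [29, 8] -> [29] and [8]
    Merge: [29] + [8] -> [8, 29]
  Merge: [27, 29] + [8, 29] -> [8, 27, 29, 29]
  Split: [11, 34, 16, 36] -> [11, 34] and [16, 36]
    Split: [11, 34] -> [11] and [34]
    Merge: [11] + [34] -> [11, 34]
    Split: [16, 36] -> [16] and [36]
    Merge: [16] + [36] -> [16, 36]
  Merge: [11, 34] + [16, 36] -> [11, 16, 34, 36]
Merge: [8, 27, 29, 29] + [11, 16, 34, 36] -> [8, 11, 16, 27, 29, 29, 34, 36]

Final sorted array: [8, 11, 16, 27, 29, 29, 34, 36]

The merge sort proceeds by recursively splitting the array and merging sorted halves.
After all merges, the sorted array is [8, 11, 16, 27, 29, 29, 34, 36].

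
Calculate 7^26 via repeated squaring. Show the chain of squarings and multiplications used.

Computing 7^26 by squaring (build up from 7^1; each line after the first costs one multiplication):

7^1 = 7
7^2 = (7^1)^2 = 7^2 = 49
7^3 = 7 * 7^2 = 7 * 49 = 343
7^6 = (7^3)^2 = 343^2 = 117649
7^12 = (7^6)^2 = 117649^2 = 13841287201
7^13 = 7 * 7^12 = 7 * 13841287201 = 96889010407
7^26 = (7^13)^2 = 96889010407^2 = 9387480337647754305649

Result: 9387480337647754305649
Multiplications needed: 6 (6 lines after 7^1)

7^26 = 9387480337647754305649. Using exponentiation by squaring, this requires 6 multiplications. The key idea: if the exponent is even, square the half-power; if odd, multiply by the base once.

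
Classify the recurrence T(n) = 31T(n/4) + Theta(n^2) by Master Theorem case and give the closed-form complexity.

Master Theorem for T(n) = 31T(n/4) + O(n^2):

a = 31, b = 4, c = 2
log_b(a) = log_4(31) = 2.4771

Case 1: c = 2 < log_4(31) = 2.4771
T(n) = O(n^(log_4 31))

For T(n) = 31T(n/4) + O(n^2): log_4(31) = 2.4771. This is Case 1 of the Master Theorem (c < log_b(a), work dominated by leaves), giving O(n^(log_4 31)).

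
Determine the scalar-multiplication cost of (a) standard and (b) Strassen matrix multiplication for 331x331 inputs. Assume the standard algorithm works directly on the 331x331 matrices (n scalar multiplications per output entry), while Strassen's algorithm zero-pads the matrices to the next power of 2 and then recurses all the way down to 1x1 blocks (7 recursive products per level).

Matrix multiplication for 331x331 matrices:

Strassen's algorithm requires power-of-2 dimensions. Pad 331x331 to 512x512 (next power of 2).

Standard algorithm: 331^3 = 36264691 multiplications
Strassen's algorithm: 7^(log2(512)) = 7^9 = 40353607 multiplications
Difference: 36264691 - 40353607 = -4088916 (Strassen uses MORE here due to padding overhead — for small or just-over-power-of-2 n, padding can outweigh the per-level savings)

Standard: 36264691 multiplications (331^3). Strassen: 40353607 multiplications (7^9, after padding to 512x512). Strassen reduces 8 recursive multiplications to 7 at each level.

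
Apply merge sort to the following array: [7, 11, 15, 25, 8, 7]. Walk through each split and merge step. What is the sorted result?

Merge sort trace:

Split: [7, 11, 15, 25, 8, 7] -> [7, 11, 15] and [25, 8, 7]
  Split: [7, 11, 15] -> [7] and [11, 15]
    Split: [11, 15] -> [11] and [15]
    Merge: [11] + [15] -> [11, 15]
  Merge: [7] + [11, 15] -> [7, 11, 15]
  Split: [25, 8, 7] -> [25] and [8, 7]
    Split: [8, 7] -> [8] and [7]
    Merge: [8] + [7] -> [7, 8]
  Merge: [25] + [7, 8] -> [7, 8, 25]
Merge: [7, 11, 15] + [7, 8, 25] -> [7, 7, 8, 11, 15, 25]

Final sorted array: [7, 7, 8, 11, 15, 25]

The merge sort proceeds by recursively splitting the array and merging sorted halves.
After all merges, the sorted array is [7, 7, 8, 11, 15, 25].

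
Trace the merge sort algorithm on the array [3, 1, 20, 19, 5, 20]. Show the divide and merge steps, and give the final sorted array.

Merge sort trace:

Split: [3, 1, 20, 19, 5, 20] -> [3, 1, 20] and [19, 5, 20]
  Split: [3, 1, 20] -> [3] and [1, 20]
    Split: [1, 20] -> [1] and [20]
    Merge: [1] + [20] -> [1, 20]
  Merge: [3] + [1, 20] -> [1, 3, 20]
  Split: [19, 5, 20] -> [19] and [5, 20]
    Split: [5, 20] -> [5] and [20]
    Merge: [5] + [20] -> [5, 20]
  Merge: [19] + [5, 20] -> [5, 19, 20]
Merge: [1, 3, 20] + [5, 19, 20] -> [1, 3, 5, 19, 20, 20]

Final sorted array: [1, 3, 5, 19, 20, 20]

The merge sort proceeds by recursively splitting the array and merging sorted halves.
After all merges, the sorted array is [1, 3, 5, 19, 20, 20].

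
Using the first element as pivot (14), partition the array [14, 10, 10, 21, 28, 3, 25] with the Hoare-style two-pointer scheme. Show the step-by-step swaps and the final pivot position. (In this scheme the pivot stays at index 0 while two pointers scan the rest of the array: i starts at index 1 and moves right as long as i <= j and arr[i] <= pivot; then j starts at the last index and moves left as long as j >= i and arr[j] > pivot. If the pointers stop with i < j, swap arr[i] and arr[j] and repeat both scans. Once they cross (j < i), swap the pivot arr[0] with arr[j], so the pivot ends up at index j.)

Hoare-style two-pointer partition with pivot = 14:

Initial array: [14, 10, 10, 21, 28, 3, 25]

Pointers start at i = 1, j = 6.
i stops at index 3 (arr[3]=21 > 14), j stops at index 5 (arr[5]=3 <= 14): swap arr[3] and arr[5], array becomes [14, 10, 10, 3, 28, 21, 25]
i ends at 4, j ends at 3: the pointers have crossed (j < i), so scanning stops.

Swap pivot arr[0] with arr[3] to place pivot at position 3: [3, 10, 10, 14, 28, 21, 25]
Pivot position: 3

After partitioning with pivot 14, the array becomes [3, 10, 10, 14, 28, 21, 25]. The pivot is placed at index 3. All elements to the left of the pivot are <= 14, and all elements to the right are > 14.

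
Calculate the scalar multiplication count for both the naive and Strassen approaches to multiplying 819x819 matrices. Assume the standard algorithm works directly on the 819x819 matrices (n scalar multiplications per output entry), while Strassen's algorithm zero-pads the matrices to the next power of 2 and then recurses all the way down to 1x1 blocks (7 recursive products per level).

Matrix multiplication for 819x819 matrices:

Strassen's algorithm requires power-of-2 dimensions. Pad 819x819 to 1024x1024 (next power of 2).

Standard algorithm: 819^3 = 549353259 multiplications
Strassen's algorithm: 7^(log2(1024)) = 7^10 = 282475249 multiplications
Savings: 549353259 - 282475249 = 266878010 multiplications

Standard: 549353259 multiplications (819^3). Strassen: 282475249 multiplications (7^10, after padding to 1024x1024). Strassen reduces 8 recursive multiplications to 7 at each level.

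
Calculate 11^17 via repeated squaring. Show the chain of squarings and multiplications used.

Computing 11^17 by squaring (build up from 11^1; each line after the first costs one multiplication):

11^1 = 11
11^2 = (11^1)^2 = 11^2 = 121
11^4 = (11^2)^2 = 121^2 = 14641
11^8 = (11^4)^2 = 14641^2 = 214358881
11^16 = (11^8)^2 = 214358881^2 = 45949729863572161
11^17 = 11 * 11^16 = 11 * 45949729863572161 = 505447028499293771

Result: 505447028499293771
Multiplications needed: 5 (5 lines after 11^1)

11^17 = 505447028499293771. Using exponentiation by squaring, this requires 5 multiplications. The key idea: if the exponent is even, square the half-power; if odd, multiply by the base once.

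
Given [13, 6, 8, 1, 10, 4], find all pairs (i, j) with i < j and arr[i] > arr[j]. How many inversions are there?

Finding inversions in [13, 6, 8, 1, 10, 4]:

(0, 1): arr[0]=13 > arr[1]=6
(0, 2): arr[0]=13 > arr[2]=8
(0, 3): arr[0]=13 > arr[3]=1
(0, 4): arr[0]=13 > arr[4]=10
(0, 5): arr[0]=13 > arr[5]=4
(1, 3): arr[1]=6 > arr[3]=1
(1, 5): arr[1]=6 > arr[5]=4
(2, 3): arr[2]=8 > arr[3]=1
(2, 5): arr[2]=8 > arr[5]=4
(4, 5): arr[4]=10 > arr[5]=4

Total inversions: 10

The array has 10 inversion(s): (0,1), (0,2), (0,3), (0,4), (0,5), (1,3), (1,5), (2,3), (2,5), (4,5). Each pair (i,j) satisfies i < j and arr[i] > arr[j].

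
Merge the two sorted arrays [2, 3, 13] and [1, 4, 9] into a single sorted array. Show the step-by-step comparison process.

Merging process:

Compare 2 vs 1: take 1 from right. Merged: [1]
Compare 2 vs 4: take 2 from left. Merged: [1, 2]
Compare 3 vs 4: take 3 from left. Merged: [1, 2, 3]
Compare 13 vs 4: take 4 from right. Merged: [1, 2, 3, 4]
Compare 13 vs 9: take 9 from right. Merged: [1, 2, 3, 4, 9]
Append remaining from left: [13]. Merged: [1, 2, 3, 4, 9, 13]

Final merged array: [1, 2, 3, 4, 9, 13]
Total comparisons: 5

The merged array is [1, 2, 3, 4, 9, 13], requiring 5 comparisons. The merge step runs in O(n) time where n is the total number of elements.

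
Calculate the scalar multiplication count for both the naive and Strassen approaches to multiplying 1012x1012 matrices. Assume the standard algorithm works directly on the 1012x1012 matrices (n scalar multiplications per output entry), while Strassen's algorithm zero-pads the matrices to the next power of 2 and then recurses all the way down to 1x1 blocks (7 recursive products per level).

Matrix multiplication for 1012x1012 matrices:

Strassen's algorithm requires power-of-2 dimensions. Pad 1012x1012 to 1024x1024 (next power of 2).

Standard algorithm: 1012^3 = 1036433728 multiplications
Strassen's algorithm: 7^(log2(1024)) = 7^10 = 282475249 multiplications
Savings: 1036433728 - 282475249 = 753958479 multiplications

Standard: 1036433728 multiplications (1012^3). Strassen: 282475249 multiplications (7^10, after padding to 1024x1024). Strassen reduces 8 recursive multiplications to 7 at each level.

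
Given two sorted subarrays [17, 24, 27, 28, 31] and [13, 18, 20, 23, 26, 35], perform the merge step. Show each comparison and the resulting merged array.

Merging process:

Compare 17 vs 13: take 13 from right. Merged: [13]
Compare 17 vs 18: take 17 from left. Merged: [13, 17]
Compare 24 vs 18: take 18 from right. Merged: [13, 17, 18]
Compare 24 vs 20: take 20 from right. Merged: [13, 17, 18, 20]
Compare 24 vs 23: take 23 from right. Merged: [13, 17, 18, 20, 23]
Compare 24 vs 26: take 24 from left. Merged: [13, 17, 18, 20, 23, 24]
Compare 27 vs 26: take 26 from right. Merged: [13, 17, 18, 20, 23, 24, 26]
Compare 27 vs 35: take 27 from left. Merged: [13, 17, 18, 20, 23, 24, 26, 27]
Compare 28 vs 35: take 28 from left. Merged: [13, 17, 18, 20, 23, 24, 26, 27, 28]
Compare 31 vs 35: take 31 from left. Merged: [13, 17, 18, 20, 23, 24, 26, 27, 28, 31]
Append remaining from right: [35]. Merged: [13, 17, 18, 20, 23, 24, 26, 27, 28, 31, 35]

Final merged array: [13, 17, 18, 20, 23, 24, 26, 27, 28, 31, 35]
Total comparisons: 10

The merged array is [13, 17, 18, 20, 23, 24, 26, 27, 28, 31, 35], requiring 10 comparisons. The merge step runs in O(n) time where n is the total number of elements.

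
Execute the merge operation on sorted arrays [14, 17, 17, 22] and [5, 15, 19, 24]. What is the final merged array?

Merging process:

Compare 14 vs 5: take 5 from right. Merged: [5]
Compare 14 vs 15: take 14 from left. Merged: [5, 14]
Compare 17 vs 15: take 15 from right. Merged: [5, 14, 15]
Compare 17 vs 19: take 17 from left. Merged: [5, 14, 15, 17]
Compare 17 vs 19: take 17 from left. Merged: [5, 14, 15, 17, 17]
Compare 22 vs 19: take 19 from right. Merged: [5, 14, 15, 17, 17, 19]
Compare 22 vs 24: take 22 from left. Merged: [5, 14, 15, 17, 17, 19, 22]
Append remaining from right: [24]. Merged: [5, 14, 15, 17, 17, 19, 22, 24]

Final merged array: [5, 14, 15, 17, 17, 19, 22, 24]
Total comparisons: 7

The merged array is [5, 14, 15, 17, 17, 19, 22, 24], requiring 7 comparisons. The merge step runs in O(n) time where n is the total number of elements.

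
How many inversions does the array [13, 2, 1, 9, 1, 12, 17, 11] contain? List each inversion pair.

Finding inversions in [13, 2, 1, 9, 1, 12, 17, 11]:

(0, 1): arr[0]=13 > arr[1]=2
(0, 2): arr[0]=13 > arr[2]=1
(0, 3): arr[0]=13 > arr[3]=9
(0, 4): arr[0]=13 > arr[4]=1
(0, 5): arr[0]=13 > arr[5]=12
(0, 7): arr[0]=13 > arr[7]=11
(1, 2): arr[1]=2 > arr[2]=1
(1, 4): arr[1]=2 > arr[4]=1
(3, 4): arr[3]=9 > arr[4]=1
(5, 7): arr[5]=12 > arr[7]=11
(6, 7): arr[6]=17 > arr[7]=11

Total inversions: 11

The array has 11 inversion(s): (0,1), (0,2), (0,3), (0,4), (0,5), (0,7), (1,2), (1,4), (3,4), (5,7), (6,7). Each pair (i,j) satisfies i < j and arr[i] > arr[j].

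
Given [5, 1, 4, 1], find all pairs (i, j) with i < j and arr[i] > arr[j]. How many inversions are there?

Finding inversions in [5, 1, 4, 1]:

(0, 1): arr[0]=5 > arr[1]=1
(0, 2): arr[0]=5 > arr[2]=4
(0, 3): arr[0]=5 > arr[3]=1
(2, 3): arr[2]=4 > arr[3]=1

Total inversions: 4

The array has 4 inversion(s): (0,1), (0,2), (0,3), (2,3). Each pair (i,j) satisfies i < j and arr[i] > arr[j].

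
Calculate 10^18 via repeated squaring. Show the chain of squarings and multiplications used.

Computing 10^18 by squaring (build up from 10^1; each line after the first costs one multiplication):

10^1 = 10
10^2 = (10^1)^2 = 10^2 = 100
10^4 = (10^2)^2 = 100^2 = 10000
10^8 = (10^4)^2 = 10000^2 = 100000000
10^9 = 10 * 10^8 = 10 * 100000000 = 1000000000
10^18 = (10^9)^2 = 1000000000^2 = 1000000000000000000

Result: 1000000000000000000
Multiplications needed: 5 (5 lines after 10^1)

10^18 = 1000000000000000000. Using exponentiation by squaring, this requires 5 multiplications. The key idea: if the exponent is even, square the half-power; if odd, multiply by the base once.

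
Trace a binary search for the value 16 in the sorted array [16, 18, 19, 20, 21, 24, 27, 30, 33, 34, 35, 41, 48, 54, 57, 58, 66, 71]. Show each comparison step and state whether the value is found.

Binary search for 16 in [16, 18, 19, 20, 21, 24, 27, 30, 33, 34, 35, 41, 48, 54, 57, 58, 66, 71]:

lo=0, hi=17, mid=8, arr[mid]=33 -> 33 > 16, search left half
lo=0, hi=7, mid=3, arr[mid]=20 -> 20 > 16, search left half
lo=0, hi=2, mid=1, arr[mid]=18 -> 18 > 16, search left half
lo=0, hi=0, mid=0, arr[mid]=16 -> Found target at index 0!

Binary search finds 16 at index 0 after 4 comparisons. The search repeatedly halves the search space by comparing with the middle element.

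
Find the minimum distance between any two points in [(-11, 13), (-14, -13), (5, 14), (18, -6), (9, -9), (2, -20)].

Computing all pairwise distances among 6 points:

d((-11, 13), (-14, -13)) = 26.1725
d((-11, 13), (5, 14)) = 16.0312
d((-11, 13), (18, -6)) = 34.6699
d((-11, 13), (9, -9)) = 29.7321
d((-11, 13), (2, -20)) = 35.4683
d((-14, -13), (5, 14)) = 33.0151
d((-14, -13), (18, -6)) = 32.7567
d((-14, -13), (9, -9)) = 23.3452
d((-14, -13), (2, -20)) = 17.4642
d((5, 14), (18, -6)) = 23.8537
d((5, 14), (9, -9)) = 23.3452
d((5, 14), (2, -20)) = 34.1321
d((18, -6), (9, -9)) = 9.4868 <-- minimum
d((18, -6), (2, -20)) = 21.2603
d((9, -9), (2, -20)) = 13.0384

Closest pair: (18, -6) and (9, -9) with distance 9.4868

The closest pair is (18, -6) and (9, -9) with Euclidean distance 9.4868. For 6 points, brute-force pairwise comparison is shown above. For large n, the divide-and-conquer algorithm (sort by x, recurse on halves, check the dividing strip) achieves O(n log n).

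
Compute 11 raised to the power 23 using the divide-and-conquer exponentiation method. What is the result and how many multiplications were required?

Computing 11^23 by squaring (build up from 11^1; each line after the first costs one multiplication):

11^1 = 11
11^2 = (11^1)^2 = 11^2 = 121
11^4 = (11^2)^2 = 121^2 = 14641
11^5 = 11 * 11^4 = 11 * 14641 = 161051
11^10 = (11^5)^2 = 161051^2 = 25937424601
11^11 = 11 * 11^10 = 11 * 25937424601 = 285311670611
11^22 = (11^11)^2 = 285311670611^2 = 81402749386839761113321
11^23 = 11 * 11^22 = 11 * 81402749386839761113321 = 895430243255237372246531

Result: 895430243255237372246531
Multiplications needed: 7 (7 lines after 11^1)

11^23 = 895430243255237372246531. Using exponentiation by squaring, this requires 7 multiplications. The key idea: if the exponent is even, square the half-power; if odd, multiply by the base once.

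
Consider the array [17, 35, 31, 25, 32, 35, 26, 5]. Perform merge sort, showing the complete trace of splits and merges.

Merge sort trace:

Split: [17, 35, 31, 25, 32, 35, 26, 5] -> [17, 35, 31, 25] and [32, 35, 26, 5]
  Split: [17, 35, 31, 25] -> [17, 35] and [31, 25]
    Split: [17, 35] -> [17] and [35]
    Merge: [17] + [35] -> [17, 35]
    Split: [31, 25] -> [31] and [25]
    Merge: [31] + [25] -> [25, 31]
  Merge: [17, 35] + [25, 31] -> [17, 25, 31, 35]
  Split: [32, 35, 26, 5] -> [32, 35] and [26, 5]
    Split: [32, 35] -> [32] and [35]
    Merge: [32] + [35] -> [32, 35]
    Split: [26, 5] -> [26] and [5]
    Merge: [26] + [5] -> [5, 26]
  Merge: [32, 35] + [5, 26] -> [5, 26, 32, 35]
Merge: [17, 25, 31, 35] + [5, 26, 32, 35] -> [5, 17, 25, 26, 31, 32, 35, 35]

Final sorted array: [5, 17, 25, 26, 31, 32, 35, 35]

The merge sort proceeds by recursively splitting the array and merging sorted halves.
After all merges, the sorted array is [5, 17, 25, 26, 31, 32, 35, 35].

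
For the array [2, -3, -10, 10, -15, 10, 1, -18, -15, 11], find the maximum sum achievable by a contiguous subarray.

Using Kadane's algorithm on [2, -3, -10, 10, -15, 10, 1, -18, -15, 11]:

Scanning through the array:
Position 1 (value -3): max_ending_here = -1, max_so_far = 2
Position 2 (value -10): max_ending_here = -10, max_so_far = 2
Position 3 (value 10): max_ending_here = 10, max_so_far = 10
Position 4 (value -15): max_ending_here = -5, max_so_far = 10
Position 5 (value 10): max_ending_here = 10, max_so_far = 10
Position 6 (value 1): max_ending_here = 11, max_so_far = 11
Position 7 (value -18): max_ending_here = -7, max_so_far = 11
Position 8 (value -15): max_ending_here = -15, max_so_far = 11
Position 9 (value 11): max_ending_here = 11, max_so_far = 11

Maximum subarray: [10, 1]
Maximum sum: 11

The maximum subarray is [10, 1] with sum 11. This subarray runs from index 5 to index 6.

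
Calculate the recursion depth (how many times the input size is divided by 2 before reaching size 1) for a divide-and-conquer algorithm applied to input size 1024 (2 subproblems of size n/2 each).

For divide and conquer with division factor 2:

Problem sizes at each level:
Level 0: 1024
Level 1: 512
Level 2: 256
Level 3: 128
Level 4: 64
Level 5: 32
Level 6: 16
Level 7: 8
Level 8: 4
Level 9: 2
Level 10: 1

The root is level 0 and the size-1 base case is level 10 (the tree spans levels 0 through 10, i.e. 11 levels counting the root), so the depth is the number of divisions: log_2(1024) = 10

The recursion tree depth is log_2(1024) = 10. At each level, the problem size is divided by 2, so it takes 10 divisions to reduce to a base case of size 1. The algorithm makes 2 recursive calls at each level.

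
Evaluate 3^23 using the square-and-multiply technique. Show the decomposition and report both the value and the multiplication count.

Computing 3^23 by squaring (build up from 3^1; each line after the first costs one multiplication):

3^1 = 3
3^2 = (3^1)^2 = 3^2 = 9
3^4 = (3^2)^2 = 9^2 = 81
3^5 = 3 * 3^4 = 3 * 81 = 243
3^10 = (3^5)^2 = 243^2 = 59049
3^11 = 3 * 3^10 = 3 * 59049 = 177147
3^22 = (3^11)^2 = 177147^2 = 31381059609
3^23 = 3 * 3^22 = 3 * 31381059609 = 94143178827

Result: 94143178827
Multiplications needed: 7 (7 lines after 3^1)

3^23 = 94143178827. Using exponentiation by squaring, this requires 7 multiplications. The key idea: if the exponent is even, square the half-power; if odd, multiply by the base once.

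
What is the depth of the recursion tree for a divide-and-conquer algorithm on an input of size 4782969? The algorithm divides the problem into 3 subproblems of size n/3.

For divide and conquer with division factor 3:

Problem sizes at each level:
Level 0: 4782969
Level 1: 1594323
Level 2: 531441
Level 3: 177147
Level 4: 59049
Level 5: 19683
Level 6: 6561
Level 7: 2187
Level 8: 729
Level 9: 243
Level 10: 81
Level 11: 27
Level 12: 9
Level 13: 3
Level 14: 1

The root is level 0 and the size-1 base case is level 14 (the tree spans levels 0 through 14, i.e. 15 levels counting the root), so the depth is the number of divisions: log_3(4782969) = 14

The recursion tree depth is log_3(4782969) = 14. At each level, the problem size is divided by 3, so it takes 14 divisions to reduce to a base case of size 1. The algorithm makes 3 recursive calls at each level.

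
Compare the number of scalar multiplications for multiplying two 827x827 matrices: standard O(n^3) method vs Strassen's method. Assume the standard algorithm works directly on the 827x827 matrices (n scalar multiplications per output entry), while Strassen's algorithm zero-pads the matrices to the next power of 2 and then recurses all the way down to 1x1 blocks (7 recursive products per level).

Matrix multiplication for 827x827 matrices:

Strassen's algorithm requires power-of-2 dimensions. Pad 827x827 to 1024x1024 (next power of 2).

Standard algorithm: 827^3 = 565609283 multiplications
Strassen's algorithm: 7^(log2(1024)) = 7^10 = 282475249 multiplications
Savings: 565609283 - 282475249 = 283134034 multiplications

Standard: 565609283 multiplications (827^3). Strassen: 282475249 multiplications (7^10, after padding to 1024x1024). Strassen reduces 8 recursive multiplications to 7 at each level.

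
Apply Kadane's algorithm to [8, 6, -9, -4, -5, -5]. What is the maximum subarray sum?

Using Kadane's algorithm on [8, 6, -9, -4, -5, -5]:

Scanning through the array:
Position 1 (value 6): max_ending_here = 14, max_so_far = 14
Position 2 (value -9): max_ending_here = 5, max_so_far = 14
Position 3 (value -4): max_ending_here = 1, max_so_far = 14
Position 4 (value -5): max_ending_here = -4, max_so_far = 14
Position 5 (value -5): max_ending_here = -5, max_so_far = 14

Maximum subarray: [8, 6]
Maximum sum: 14

The maximum subarray is [8, 6] with sum 14. This subarray runs from index 0 to index 1.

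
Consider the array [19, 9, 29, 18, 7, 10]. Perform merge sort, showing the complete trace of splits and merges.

Merge sort trace:

Split: [19, 9, 29, 18, 7, 10] -> [19, 9, 29] and [18, 7, 10]
  Split: [19, 9, 29] -> [19] and [9, 29]
    Split: [9, 29] -> [9] and [29]
    Merge: [9] + [29] -> [9, 29]
  Merge: [19] + [9, 29] -> [9, 19, 29]
  Split: [18, 7, 10] -> [18] and [7, 10]
    Split: [7, 10] -> [7] and [10]
    Merge: [7] + [10] -> [7, 10]
  Merge: [18] + [7, 10] -> [7, 10, 18]
Merge: [9, 19, 29] + [7, 10, 18] -> [7, 9, 10, 18, 19, 29]

Final sorted array: [7, 9, 10, 18, 19, 29]

The merge sort proceeds by recursively splitting the array and merging sorted halves.
After all merges, the sorted array is [7, 9, 10, 18, 19, 29].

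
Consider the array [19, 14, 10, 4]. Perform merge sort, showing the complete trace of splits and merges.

Merge sort trace:

Split: [19, 14, 10, 4] -> [19, 14] and [10, 4]
  Split: [19, 14] -> [19] and [14]
  Merge: [19] + [14] -> [14, 19]
  Split: [10, 4] -> [10] and [4]
  Merge: [10] + [4] -> [4, 10]
Merge: [14, 19] + [4, 10] -> [4, 10, 14, 19]

Final sorted array: [4, 10, 14, 19]

The merge sort proceeds by recursively splitting the array and merging sorted halves.
After all merges, the sorted array is [4, 10, 14, 19].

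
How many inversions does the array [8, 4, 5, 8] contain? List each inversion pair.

Finding inversions in [8, 4, 5, 8]:

(0, 1): arr[0]=8 > arr[1]=4
(0, 2): arr[0]=8 > arr[2]=5

Total inversions: 2

The array has 2 inversion(s): (0,1), (0,2). Each pair (i,j) satisfies i < j and arr[i] > arr[j].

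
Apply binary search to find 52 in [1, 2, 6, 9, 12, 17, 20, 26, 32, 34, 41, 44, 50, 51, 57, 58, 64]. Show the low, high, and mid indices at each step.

Binary search for 52 in [1, 2, 6, 9, 12, 17, 20, 26, 32, 34, 41, 44, 50, 51, 57, 58, 64]:

lo=0, hi=16, mid=8, arr[mid]=32 -> 32 < 52, search right half
lo=9, hi=16, mid=12, arr[mid]=50 -> 50 < 52, search right half
lo=13, hi=16, mid=14, arr[mid]=57 -> 57 > 52, search left half
lo=13, hi=13, mid=13, arr[mid]=51 -> 51 < 52, search right half
lo=14 > hi=13, target 52 not found

Binary search determines that 52 is not in the array after 4 comparisons. The search space was exhausted without finding the target.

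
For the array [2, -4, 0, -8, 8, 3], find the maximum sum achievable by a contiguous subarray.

Using Kadane's algorithm on [2, -4, 0, -8, 8, 3]:

Scanning through the array:
Position 1 (value -4): max_ending_here = -2, max_so_far = 2
Position 2 (value 0): max_ending_here = 0, max_so_far = 2
Position 3 (value -8): max_ending_here = -8, max_so_far = 2
Position 4 (value 8): max_ending_here = 8, max_so_far = 8
Position 5 (value 3): max_ending_here = 11, max_so_far = 11

Maximum subarray: [8, 3]
Maximum sum: 11

The maximum subarray is [8, 3] with sum 11. This subarray runs from index 4 to index 5.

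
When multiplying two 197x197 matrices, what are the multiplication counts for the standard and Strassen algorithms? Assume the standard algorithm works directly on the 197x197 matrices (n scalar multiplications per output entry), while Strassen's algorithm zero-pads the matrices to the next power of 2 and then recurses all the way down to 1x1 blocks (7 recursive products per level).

Matrix multiplication for 197x197 matrices:

Strassen's algorithm requires power-of-2 dimensions. Pad 197x197 to 256x256 (next power of 2).

Standard algorithm: 197^3 = 7645373 multiplications
Strassen's algorithm: 7^(log2(256)) = 7^8 = 5764801 multiplications
Savings: 7645373 - 5764801 = 1880572 multiplications

Standard: 7645373 multiplications (197^3). Strassen: 5764801 multiplications (7^8, after padding to 256x256). Strassen reduces 8 recursive multiplications to 7 at each level.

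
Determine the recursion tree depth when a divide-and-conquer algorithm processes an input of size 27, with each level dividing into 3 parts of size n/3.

For divide and conquer with division factor 3:

Problem sizes at each level:
Level 0: 27
Level 1: 9
Level 2: 3
Level 3: 1

The root is level 0 and the size-1 base case is level 3 (the tree spans levels 0 through 3, i.e. 4 levels counting the root), so the depth is the number of divisions: log_3(27) = 3

The recursion tree depth is log_3(27) = 3. At each level, the problem size is divided by 3, so it takes 3 divisions to reduce to a base case of size 1. The algorithm makes 3 recursive calls at each level.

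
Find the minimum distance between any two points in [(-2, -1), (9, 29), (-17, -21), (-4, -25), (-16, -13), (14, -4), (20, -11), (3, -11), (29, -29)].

Computing all pairwise distances among 9 points:

d((-2, -1), (9, 29)) = 31.9531
d((-2, -1), (-17, -21)) = 25.0
d((-2, -1), (-4, -25)) = 24.0832
d((-2, -1), (-16, -13)) = 18.4391
d((-2, -1), (14, -4)) = 16.2788
d((-2, -1), (20, -11)) = 24.1661
d((-2, -1), (3, -11)) = 11.1803
d((-2, -1), (29, -29)) = 41.7732
d((9, 29), (-17, -21)) = 56.356
d((9, 29), (-4, -25)) = 55.5428
d((9, 29), (-16, -13)) = 48.8774
d((9, 29), (14, -4)) = 33.3766
d((9, 29), (20, -11)) = 41.4849
d((9, 29), (3, -11)) = 40.4475
d((9, 29), (29, -29)) = 61.3514
d((-17, -21), (-4, -25)) = 13.6015
d((-17, -21), (-16, -13)) = 8.0623 <-- minimum
d((-17, -21), (14, -4)) = 35.3553
d((-17, -21), (20, -11)) = 38.3275
d((-17, -21), (3, -11)) = 22.3607
d((-17, -21), (29, -29)) = 46.6905
d((-4, -25), (-16, -13)) = 16.9706
d((-4, -25), (14, -4)) = 27.6586
d((-4, -25), (20, -11)) = 27.7849
d((-4, -25), (3, -11)) = 15.6525
d((-4, -25), (29, -29)) = 33.2415
d((-16, -13), (14, -4)) = 31.3209
d((-16, -13), (20, -11)) = 36.0555
d((-16, -13), (3, -11)) = 19.105
d((-16, -13), (29, -29)) = 47.7598
d((14, -4), (20, -11)) = 9.2195
d((14, -4), (3, -11)) = 13.0384
d((14, -4), (29, -29)) = 29.1548
d((20, -11), (3, -11)) = 17.0
d((20, -11), (29, -29)) = 20.1246
d((3, -11), (29, -29)) = 31.6228

Closest pair: (-17, -21) and (-16, -13) with distance 8.0623

The closest pair is (-17, -21) and (-16, -13) with Euclidean distance 8.0623. For 9 points, brute-force pairwise comparison is shown above. For large n, the divide-and-conquer algorithm (sort by x, recurse on halves, check the dividing strip) achieves O(n log n).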